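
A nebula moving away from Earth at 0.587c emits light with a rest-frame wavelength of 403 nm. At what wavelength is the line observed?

Relativistic Doppler for wavelength: λ' = λ₀ · √((1 + β)/(1 − β)).
λ' = 403 × √(1.5870/0.4130) = 403 × 1.96026 ≈ 790.0 nm.

790.0 nm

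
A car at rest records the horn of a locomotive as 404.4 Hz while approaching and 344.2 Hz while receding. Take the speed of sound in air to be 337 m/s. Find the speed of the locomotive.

f₁/f₂ = (v + v_s)/(v − v_s), so v_s = v · (f₁ − f₂)/(f₁ + f₂).
v_s = 337 × (404.4 − 344.2)/(404.4 + 344.2) = 337 × 60.2/748.6 ≈ 27 m/s.

27 m/s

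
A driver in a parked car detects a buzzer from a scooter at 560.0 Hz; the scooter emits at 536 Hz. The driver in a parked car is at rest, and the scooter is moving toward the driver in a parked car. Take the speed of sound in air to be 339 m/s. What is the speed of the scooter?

14.5 m/s

f' = f · v/(v − v_s) ⇒ v_s = v · |1 − f/f'|.
v_s = 339 × |1 − 536/560.0| = 339 × 0.04286 ≈ 14.5 m/s.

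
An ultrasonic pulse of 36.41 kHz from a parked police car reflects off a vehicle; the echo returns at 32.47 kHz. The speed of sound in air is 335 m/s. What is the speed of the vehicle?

Double Doppler shift off a moving reflector: f₂ = f₀ · (v + u)/(v − u) (u > 0 toward emitter).
Rearranging, u = v · (f₂ − f₀)/(f₂ + f₀) = 335 × -3.94/68.88 ≈ -19.2 m/s.
So the vehicle is moving at 19.2 m/s away from the emitter.

19.2 m/s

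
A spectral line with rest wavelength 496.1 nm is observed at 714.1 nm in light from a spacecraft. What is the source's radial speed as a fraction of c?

λ'/λ₀ = 1.4394 > 1 (redshift), so the source is receding.
λ'/λ₀ = √((1 + β)/(1 − β)) for a receding source ⇒ β = (r² − 1)/(r² + 1) with r = λ'/λ₀.
β = (2.0720 − 1)/(2.0720 + 1) ≈ 0.349.

0.349c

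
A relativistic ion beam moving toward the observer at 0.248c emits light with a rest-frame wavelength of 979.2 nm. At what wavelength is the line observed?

Relativistic Doppler for wavelength: λ' = λ₀ · √((1 − β)/(1 + β)).
λ' = 979.2 × √(0.7520/1.2480) = 979.2 × 0.77625 ≈ 760.1 nm.

760.1 nm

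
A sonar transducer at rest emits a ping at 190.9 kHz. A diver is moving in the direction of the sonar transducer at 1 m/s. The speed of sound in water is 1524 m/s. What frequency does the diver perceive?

Moving observer, stationary source: f' = f · (v + v_o)/v.
f' = 190.9 × (1524 + 1)/1524 = 190.9 × 1525/1524 ≈ 191.0 kHz.

191.0 kHz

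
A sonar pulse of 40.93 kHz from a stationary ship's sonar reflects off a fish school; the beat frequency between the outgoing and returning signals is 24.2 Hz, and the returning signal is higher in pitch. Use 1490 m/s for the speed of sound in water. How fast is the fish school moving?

Double Doppler shift off a moving reflector: f₂ = f₀ · (v + u)/(v − u) (u > 0 toward emitter).
Returning signal is higher, so f₂ = f₀ + Δf = 40930 + 24.2 = 40954.2 Hz.
Rearranging, u = v · (f₂ − f₀)/(f₂ + f₀) = 1490 × 24.2/81884.2 ≈ 0.44 m/s.
So the fish school is moving at 0.44 m/s toward the emitter.

0.44 m/s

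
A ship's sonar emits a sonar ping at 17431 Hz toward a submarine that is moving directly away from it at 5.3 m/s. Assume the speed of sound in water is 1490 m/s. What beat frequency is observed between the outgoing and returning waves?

The submarine first receives the wave as a moving observer: f₁ = f₀ · (v − u)/v = 17431 × (1490 − 5.3)/1490 ≈ 17369.0 Hz.
On reflection it acts as a source moving away from the stationary detector: f₂ = f₁ · v/(v + u) = 17369.0 × 1490/1495.3 ≈ 17307.4 Hz.
Equivalently f₂ = f₀ · (v − u)/(v + u).
Beat frequency: |f₂ − f₀| = 2u·f₀/(v + u) = 2 × 5.3 × 17431/1495.3 ≈ 124 Hz.

124 Hz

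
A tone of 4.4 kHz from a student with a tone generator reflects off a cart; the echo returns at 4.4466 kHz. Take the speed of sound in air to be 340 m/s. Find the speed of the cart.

Double Doppler shift off a moving reflector: f₂ = f₀ · (v + u)/(v − u) (u > 0 toward emitter).
Rearranging, u = v · (f₂ − f₀)/(f₂ + f₀) = 340 × 0.0466/8.8466 ≈ 1.79 m/s.
So the cart is moving at 1.79 m/s toward the emitter.

1.79 m/s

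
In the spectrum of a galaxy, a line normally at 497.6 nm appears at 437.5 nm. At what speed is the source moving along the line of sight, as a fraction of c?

0.128c

λ'/λ₀ = 0.8792 < 1 (blueshift), so the source is approaching.
λ'/λ₀ = √((1 − β)/(1 + β)) for an approaching source ⇒ β = (1 − r²)/(1 + r²) with r = λ'/λ₀.
β = (1 − 0.7730)/(1 + 0.7730) ≈ 0.128.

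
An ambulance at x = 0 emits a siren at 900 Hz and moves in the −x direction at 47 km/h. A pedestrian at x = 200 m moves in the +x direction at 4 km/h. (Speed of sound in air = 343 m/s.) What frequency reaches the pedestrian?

864 Hz

47 km/h = 13.06 m/s; 4 km/h = 1.111 m/s.
The observer lies on the +x side, so the source is heading away from the observer and the observer is heading away from the source.
With source receding and observer receding, f' = f · (v − v_o)/(v + v_s).
f' = 900 × (343 − 1.111)/(343 + 13.06) = 900 × 341.89/356.06 ≈ 864 Hz.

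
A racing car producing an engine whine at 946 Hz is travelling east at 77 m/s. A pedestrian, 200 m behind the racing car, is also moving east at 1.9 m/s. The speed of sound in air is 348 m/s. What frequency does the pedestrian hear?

The pedestrian is behind, so the racing car is moving away from it while the pedestrian is moving toward the racing car.
With source receding and observer approaching, f' = f · (v + v_o)/(v + v_s).
f' = 946 × (348 + 1.9)/(348 + 77) = 946 × 349.9/425 ≈ 779 Hz.

779 Hz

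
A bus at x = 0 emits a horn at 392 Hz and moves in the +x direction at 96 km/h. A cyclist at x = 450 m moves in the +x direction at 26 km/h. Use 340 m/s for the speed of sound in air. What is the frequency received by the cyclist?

416 Hz

96 km/h = 26.67 m/s; 26 km/h = 7.222 m/s.
The observer lies on the +x side, so the source is heading toward the observer and the observer is heading away from the source.
With source approaching and observer receding, f' = f · (v − v_o)/(v − v_s).
f' = 392 × (340 − 7.222)/(340 − 26.67) = 392 × 332.78/313.33 ≈ 416 Hz.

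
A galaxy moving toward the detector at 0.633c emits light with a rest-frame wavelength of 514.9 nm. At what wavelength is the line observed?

244.1 nm

Relativistic Doppler for wavelength: λ' = λ₀ · √((1 − β)/(1 + β)).
λ' = 514.9 × √(0.3670/1.6330) = 514.9 × 0.47407 ≈ 244.1 nm.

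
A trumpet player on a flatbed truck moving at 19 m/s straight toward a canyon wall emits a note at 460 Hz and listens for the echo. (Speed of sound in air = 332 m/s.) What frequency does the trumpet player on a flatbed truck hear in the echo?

The canyon wall receives the sound from a moving source: f₁ = f₀ · v/(v − v_e) = 460 × 332/313 ≈ 488 Hz.
On the return leg the trumpet player on a flatbed truck is a moving observer: f₂ = f₁ · (v + v_e)/v = 488 × 351/332 ≈ 516 Hz.
Equivalently f₂ = f₀ · (v + v_e)/(v − v_e).

516 Hz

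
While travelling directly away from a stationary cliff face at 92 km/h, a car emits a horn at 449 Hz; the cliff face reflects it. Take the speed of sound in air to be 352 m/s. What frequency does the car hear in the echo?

92 km/h = 25.56 m/s.
The cliff face receives the sound from a moving source: f₁ = f₀ · v/(v + v_e) = 449 × 352/377.56 ≈ 419 Hz.
On the return leg the car is a moving observer: f₂ = f₁ · (v − v_e)/v = 419 × 326.44/352 ≈ 388 Hz.

388 Hz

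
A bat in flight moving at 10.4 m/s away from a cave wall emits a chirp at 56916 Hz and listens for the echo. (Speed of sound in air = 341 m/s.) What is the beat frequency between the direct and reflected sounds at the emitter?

3369 Hz

The cave wall receives the sound from a moving source: f₁ = f₀ · v/(v + v_e) = 56916 × 341/351.4 ≈ 55232 Hz.
On the return leg the bat in flight is a moving observer: f₂ = f₁ · (v − v_e)/v = 55232 × 330.6/341 ≈ 53547 Hz.
Equivalently f₂ = f₀ · (v − v_e)/(v + v_e).
Beat against the emitted tone: |f₂ − f₀| = 2v_e·f₀/(v + v_e) = 2 × 10.4 × 56916/351.4 ≈ 3369 Hz.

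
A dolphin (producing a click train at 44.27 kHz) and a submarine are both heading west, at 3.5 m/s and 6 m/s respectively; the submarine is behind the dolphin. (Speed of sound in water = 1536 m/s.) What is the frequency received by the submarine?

44.3 kHz

The submarine is behind, so the dolphin is moving away from it while the submarine is moving toward the dolphin.
Both move, so f' = f · (v + v_o)/(v + v_s).
f' = 44.27 × (1536 + 6)/(1536 + 3.5) = 44.27 × 1542/1539.5 ≈ 44.3 kHz.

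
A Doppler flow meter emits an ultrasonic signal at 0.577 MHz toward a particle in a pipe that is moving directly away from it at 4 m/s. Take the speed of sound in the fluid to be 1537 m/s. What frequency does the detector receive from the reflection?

The particle in a pipe first receives the wave as a moving observer: f₁ = f₀ · (v − u)/v = 0.577 × (1537 − 4)/1537 ≈ 0.5755 MHz.
On reflection it acts as a source moving away from the stationary detector: f₂ = f₁ · v/(v + u) = 0.5755 × 1537/1541 ≈ 0.5740 MHz.

0.5740 MHz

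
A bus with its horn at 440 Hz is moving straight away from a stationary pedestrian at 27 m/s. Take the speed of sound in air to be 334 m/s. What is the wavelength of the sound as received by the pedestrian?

82.0 cm

Moving source, stationary observer: f' = f · v/(v + v_s) since the source is receding.
f' = 440 × 334/(334 + 27) ≈ 407 Hz.
λ' = v/f' = 334/407.091 ≈ 82.0 cm.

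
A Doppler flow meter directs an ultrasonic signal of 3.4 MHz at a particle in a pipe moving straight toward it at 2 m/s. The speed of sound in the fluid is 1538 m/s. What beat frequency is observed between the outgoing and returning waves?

The particle in a pipe first receives the wave as a moving observer: f₁ = f₀ · (v + u)/v = 3.4 × (1538 + 2)/1538 ≈ 3.40442 MHz.
On reflection it acts as a source moving toward the stationary detector: f₂ = f₁ · v/(v − u) = 3.40442 × 1538/1536 ≈ 3.40885 MHz.
Beat frequency (with f₀ = 3400000 Hz): |f₂ − f₀| = 2u·f₀/(v − u) = 2 × 2 × 3400000/1536 ≈ 8854 Hz.

8854 Hz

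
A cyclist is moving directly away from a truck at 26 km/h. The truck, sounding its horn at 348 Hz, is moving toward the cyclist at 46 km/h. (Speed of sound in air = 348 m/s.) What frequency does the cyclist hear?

354 Hz

46 km/h = 12.78 m/s; 26 km/h = 7.222 m/s.
Both move, so f' = f · (v − v_o)/(v − v_s).
f' = 348 × (348 − 7.222)/(348 − 12.78) = 348 × 340.78/335.22 ≈ 354 Hz.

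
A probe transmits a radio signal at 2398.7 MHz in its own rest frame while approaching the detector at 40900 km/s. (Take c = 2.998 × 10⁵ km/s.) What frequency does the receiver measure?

β = v/c = 40900/299800 = 0.1364.
Relativistic Doppler for frequency: f' = f₀ · √((1 + β)/(1 − β)).
f' = 2398.7 × √(1.1364/0.8636) = 2398.7 × 1.14715 ≈ 2751.7 MHz.

2751.7 MHz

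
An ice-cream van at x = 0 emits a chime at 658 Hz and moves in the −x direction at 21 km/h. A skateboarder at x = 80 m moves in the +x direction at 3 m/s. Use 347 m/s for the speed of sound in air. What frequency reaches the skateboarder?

21 km/h = 5.833 m/s.
The observer lies on the +x side, so the source is heading away from the observer and the observer is heading away from the source.
Both move, so f' = f · (v − v_o)/(v + v_s).
f' = 658 × (347 − 3)/(347 + 5.833) = 658 × 344/352.83 ≈ 642 Hz.

642 Hz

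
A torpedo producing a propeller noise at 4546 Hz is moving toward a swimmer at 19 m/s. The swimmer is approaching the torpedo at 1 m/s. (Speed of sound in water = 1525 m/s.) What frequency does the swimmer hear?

Both move, so f' = f · (v + v_o)/(v − v_s).
f' = 4546 × (1525 + 1)/(1525 − 19) = 4546 × 1526/1506 ≈ 4606 Hz.

4606 Hz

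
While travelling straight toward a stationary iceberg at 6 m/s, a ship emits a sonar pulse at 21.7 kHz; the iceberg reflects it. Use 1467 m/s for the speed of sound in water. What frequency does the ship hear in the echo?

21.9 kHz

The iceberg receives the sound from a moving source: f₁ = f₀ · v/(v − v_e) = 21.7 × 1467/1461 ≈ 21.8 kHz.
On the return leg the ship is a moving observer: f₂ = f₁ · (v + v_e)/v = 21.8 × 1473/1467 ≈ 21.9 kHz.
Equivalently f₂ = f₀ · (v + v_e)/(v − v_e).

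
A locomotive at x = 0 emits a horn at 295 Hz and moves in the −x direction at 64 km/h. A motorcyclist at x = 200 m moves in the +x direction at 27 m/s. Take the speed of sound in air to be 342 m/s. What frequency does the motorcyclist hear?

64 km/h = 17.78 m/s.
The observer lies on the +x side, so the source is heading away from the observer and the observer is heading away from the source.
General Doppler shift: f' = f · (v − v_o)/(v + v_s).
f' = 295 × (342 − 27)/(342 + 17.78) = 295 × 315/359.78 ≈ 258 Hz.

258 Hz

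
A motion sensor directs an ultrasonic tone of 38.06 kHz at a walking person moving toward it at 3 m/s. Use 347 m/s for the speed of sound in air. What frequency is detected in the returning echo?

38.7 kHz

At the walking person (a moving observer), f₁ = f₀ · (v + u)/v = 38.06 × 350/347 ≈ 38.4 kHz.
The reflection then acts as a moving source: f₂ = f₁ · v/(v − u) ≈ 38.7 kHz.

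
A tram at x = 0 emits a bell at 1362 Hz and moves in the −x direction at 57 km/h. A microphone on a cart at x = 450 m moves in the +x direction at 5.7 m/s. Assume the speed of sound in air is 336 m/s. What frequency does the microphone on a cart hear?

1279 Hz

57 km/h = 15.83 m/s.
The observer lies on the +x side, so the source is heading away from the observer and the observer is heading away from the source.
Both move, so f' = f · (v − v_o)/(v + v_s).
f' = 1362 × (336 − 5.7)/(336 + 15.83) = 1362 × 330.3/351.83 ≈ 1279 Hz.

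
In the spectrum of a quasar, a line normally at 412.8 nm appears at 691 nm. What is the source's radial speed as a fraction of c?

0.474c

λ'/λ₀ = 1.6739 > 1 (redshift), so the source is receding.
λ'/λ₀ = √((1 + β)/(1 − β)) for a receding source ⇒ β = (r² − 1)/(r² + 1) with r = λ'/λ₀.
β = (2.8021 − 1)/(2.8021 + 1) ≈ 0.474.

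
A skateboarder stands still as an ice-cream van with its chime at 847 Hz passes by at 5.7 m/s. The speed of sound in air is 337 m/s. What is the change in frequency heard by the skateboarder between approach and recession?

Approaching: f₁ = f · v/(v − v_s) = 847 × 337/331.3 ≈ 861.6 Hz.
Receding: f₂ = f · v/(v + v_s) = 847 × 337/342.7 ≈ 832.9 Hz.
Drop: f₁ − f₂ = 2f·v·v_s/(v² − v_s²) = 2 × 847 × 337 × 5.7/(337² − 5.7²) ≈ 28.7 Hz.

28.7 Hz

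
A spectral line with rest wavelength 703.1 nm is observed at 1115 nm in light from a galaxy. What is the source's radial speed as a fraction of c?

0.431

λ'/λ₀ = 1.5858 > 1 (redshift), so the source is receding.
λ'/λ₀ = √((1 + β)/(1 − β)) for a receding source ⇒ β = (r² − 1)/(r² + 1) with r = λ'/λ₀.
β = (2.5149 − 1)/(2.5149 + 1) ≈ 0.431.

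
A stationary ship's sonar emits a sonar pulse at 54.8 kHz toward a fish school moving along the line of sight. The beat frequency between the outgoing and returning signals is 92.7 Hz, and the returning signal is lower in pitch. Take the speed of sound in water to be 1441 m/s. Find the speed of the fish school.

1.22 m/s

Double Doppler shift off a moving reflector: f₂ = f₀ · (v + u)/(v − u) (u > 0 toward emitter).
Returning signal is lower, so f₂ = f₀ − Δf = 54800 − 92.7 = 54707.3 Hz.
Rearranging, u = v · (f₂ − f₀)/(f₂ + f₀) = 1441 × -92.7/109507.3 ≈ -1.22 m/s.
So the fish school is moving at 1.22 m/s away from the emitter.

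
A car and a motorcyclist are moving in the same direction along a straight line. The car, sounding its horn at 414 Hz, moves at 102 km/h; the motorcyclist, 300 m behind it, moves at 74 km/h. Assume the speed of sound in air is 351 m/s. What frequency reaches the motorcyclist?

102 km/h = 28.33 m/s; 74 km/h = 20.56 m/s.
The motorcyclist is behind, so the car is moving away from it while the motorcyclist is moving toward the car.
Both move, so f' = f · (v + v_o)/(v + v_s).
f' = 414 × (351 + 20.56)/(351 + 28.33) = 414 × 371.56/379.33 ≈ 406 Hz.

406 Hz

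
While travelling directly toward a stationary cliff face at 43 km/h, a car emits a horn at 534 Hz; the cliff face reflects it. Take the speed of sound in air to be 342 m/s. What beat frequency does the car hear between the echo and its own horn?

38.7 Hz

43 km/h = 11.94 m/s.
The cliff face receives the sound from a moving source: f₁ = f₀ · v/(v − v_e) = 534 × 342/330.06 ≈ 553.3 Hz.
On the return leg the car is a moving observer: f₂ = f₁ · (v + v_e)/v = 553.3 × 353.94/342 ≈ 572.7 Hz.
Beat against the emitted tone: |f₂ − f₀| = 2v_e·f₀/(v − v_e) = 2 × 11.94 × 534/330.06 ≈ 38.7 Hz.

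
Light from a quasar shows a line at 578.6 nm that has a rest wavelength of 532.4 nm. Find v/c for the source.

λ'/λ₀ = 1.0868 > 1 (redshift), so the source is receding.
λ'/λ₀ = √((1 + β)/(1 − β)) for a receding source ⇒ β = (r² − 1)/(r² + 1) with r = λ'/λ₀.
β = (1.1811 − 1)/(1.1811 + 1) ≈ 0.083.

0.083c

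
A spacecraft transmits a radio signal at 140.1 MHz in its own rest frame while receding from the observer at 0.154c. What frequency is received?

120.0 MHz

Relativistic Doppler for frequency: f' = f₀ · √((1 − β)/(1 + β)).
f' = 140.1 × √(0.8460/1.1540) = 140.1 × 0.85621 ≈ 120.0 MHz.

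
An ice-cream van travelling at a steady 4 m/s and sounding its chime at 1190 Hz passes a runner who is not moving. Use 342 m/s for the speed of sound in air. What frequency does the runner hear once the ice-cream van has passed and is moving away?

1176 Hz

Receding: f₂ = f · v/(v + v_s) = 1190 × 342/346 ≈ 1176 Hz.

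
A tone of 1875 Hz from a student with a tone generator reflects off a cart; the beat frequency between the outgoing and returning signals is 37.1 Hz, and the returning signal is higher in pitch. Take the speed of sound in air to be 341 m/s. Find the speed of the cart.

3.3 m/s

Double Doppler shift off a moving reflector: f₂ = f₀ · (v + u)/(v − u) (u > 0 toward emitter).
Returning signal is higher, so f₂ = f₀ + Δf = 1875 + 37.1 = 1912.1 Hz.
Rearranging, u = v · (f₂ − f₀)/(f₂ + f₀) = 341 × 37.1/3787.1 ≈ 3.3 m/s.
So the cart is moving at 3.3 m/s toward the emitter.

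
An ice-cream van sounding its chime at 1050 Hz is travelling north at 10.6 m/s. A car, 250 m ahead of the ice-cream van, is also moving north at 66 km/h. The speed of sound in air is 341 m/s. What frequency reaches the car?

66 km/h = 18.33 m/s.
The car is ahead, so the ice-cream van is moving toward it while the car is moving away from the ice-cream van.
Both move, so f' = f · (v − v_o)/(v − v_s).
f' = 1050 × (341 − 18.33)/(341 − 10.6) = 1050 × 322.67/330.4 ≈ 1025 Hz.

1025 Hz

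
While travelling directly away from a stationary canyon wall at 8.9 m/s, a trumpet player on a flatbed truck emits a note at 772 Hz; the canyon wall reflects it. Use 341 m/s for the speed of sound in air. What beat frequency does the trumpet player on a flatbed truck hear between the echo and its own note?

39.3 Hz

The canyon wall receives the sound from a moving source: f₁ = f₀ · v/(v + v_e) = 772 × 341/349.9 ≈ 752.4 Hz.
On the return leg the trumpet player on a flatbed truck is a moving observer: f₂ = f₁ · (v − v_e)/v = 752.4 × 332.1/341 ≈ 732.7 Hz.
Equivalently f₂ = f₀ · (v − v_e)/(v + v_e).
Beat against the emitted tone: |f₂ − f₀| = 2v_e·f₀/(v + v_e) = 2 × 8.9 × 772/349.9 ≈ 39.3 Hz.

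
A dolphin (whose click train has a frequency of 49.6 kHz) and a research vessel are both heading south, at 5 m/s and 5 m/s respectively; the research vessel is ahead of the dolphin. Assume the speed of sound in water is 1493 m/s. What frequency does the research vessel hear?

49.6 kHz

The research vessel is ahead, so the dolphin is moving toward it while the research vessel is moving away from the dolphin.
With source approaching and observer receding, f' = f · (v − v_o)/(v − v_s).
f' = 49.6 × (1493 − 5)/(1493 − 5) = 49.6 × 1488/1488 ≈ 49.6 kHz.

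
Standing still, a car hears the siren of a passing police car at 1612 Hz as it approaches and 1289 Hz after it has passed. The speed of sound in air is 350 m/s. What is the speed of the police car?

39 m/s

f₁/f₂ = (v + v_s)/(v − v_s), so v_s = v · (f₁ − f₂)/(f₁ + f₂).
v_s = 350 × (1612 − 1289)/(1612 + 1289) = 350 × 323/2901 ≈ 39 m/s.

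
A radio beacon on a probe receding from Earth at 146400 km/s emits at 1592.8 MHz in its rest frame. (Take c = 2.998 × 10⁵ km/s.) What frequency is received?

β = v/c = 146400/299800 = 0.4883.
Relativistic Doppler for frequency: f' = f₀ · √((1 − β)/(1 + β)).
f' = 1592.8 × √(0.5117/1.4883) = 1592.8 × 0.58634 ≈ 933.9 MHz.

933.9 MHz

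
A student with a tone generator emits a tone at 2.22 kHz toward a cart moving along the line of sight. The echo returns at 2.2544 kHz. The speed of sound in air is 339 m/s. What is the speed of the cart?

2.61 m/s

Double Doppler shift off a moving reflector: f₂ = f₀ · (v + u)/(v − u) (u > 0 toward emitter).
Rearranging, u = v · (f₂ − f₀)/(f₂ + f₀) = 339 × 0.0344/4.4744 ≈ 2.61 m/s.
So the cart is moving at 2.61 m/s toward the emitter.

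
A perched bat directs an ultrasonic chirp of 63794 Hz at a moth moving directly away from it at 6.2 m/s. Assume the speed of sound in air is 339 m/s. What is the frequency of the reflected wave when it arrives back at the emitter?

61502 Hz

The moth first receives the wave as a moving observer: f₁ = f₀ · (v − u)/v = 63794 × (339 − 6.2)/339 ≈ 62627 Hz.
On reflection it acts as a source moving away from the stationary detector: f₂ = f₁ · v/(v + u) = 62627 × 339/345.2 ≈ 61502 Hz.
Equivalently f₂ = f₀ · (v − u)/(v + u).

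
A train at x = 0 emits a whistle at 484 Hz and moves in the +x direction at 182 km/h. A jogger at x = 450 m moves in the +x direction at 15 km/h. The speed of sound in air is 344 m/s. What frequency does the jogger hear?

182 km/h = 50.56 m/s; 15 km/h = 4.167 m/s.
The observer lies on the +x side, so the source is heading toward the observer and the observer is heading away from the source.
General Doppler shift: f' = f · (v − v_o)/(v − v_s).
f' = 484 × (344 − 4.167)/(344 − 50.56) = 484 × 339.83/293.44 ≈ 561 Hz.

561 Hz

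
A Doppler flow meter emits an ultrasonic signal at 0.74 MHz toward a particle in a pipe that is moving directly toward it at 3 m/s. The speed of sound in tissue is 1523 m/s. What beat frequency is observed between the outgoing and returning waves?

2921 Hz

At the particle in a pipe (a moving observer), f₁ = f₀ · (v + u)/v = 0.74 × 1526/1523 ≈ 0.74146 MHz.
On reflection it acts as a source moving toward the stationary detector: f₂ = f₁ · v/(v − u) = 0.74146 × 1523/1520 ≈ 0.74292 MHz.
Beat frequency (with f₀ = 740000 Hz): |f₂ − f₀| = 2u·f₀/(v − u) = 2 × 3 × 740000/1520 ≈ 2921 Hz.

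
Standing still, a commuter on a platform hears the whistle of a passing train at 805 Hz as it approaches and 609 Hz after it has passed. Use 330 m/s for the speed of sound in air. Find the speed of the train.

f₁/f₂ = (v + v_s)/(v − v_s), so v_s = v · (f₁ − f₂)/(f₁ + f₂).
v_s = 330 × (805 − 609)/(805 + 609) = 330 × 196/1414 ≈ 46 m/s.

46 m/s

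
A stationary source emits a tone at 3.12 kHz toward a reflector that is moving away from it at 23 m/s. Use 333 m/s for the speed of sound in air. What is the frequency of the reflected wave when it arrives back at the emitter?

2.72 kHz

At the reflector (a moving observer), f₁ = f₀ · (v − u)/v = 3.12 × 310/333 ≈ 2.90 kHz.
On reflection it acts as a source moving away from the stationary detector: f₂ = f₁ · v/(v + u) = 2.90 × 333/356 ≈ 2.72 kHz.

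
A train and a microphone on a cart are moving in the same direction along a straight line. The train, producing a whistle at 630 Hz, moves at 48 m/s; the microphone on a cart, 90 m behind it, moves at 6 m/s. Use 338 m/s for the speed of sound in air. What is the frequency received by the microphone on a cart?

The microphone on a cart is behind, so the train is moving away from it while the microphone on a cart is moving toward the train.
With source receding and observer approaching, f' = f · (v + v_o)/(v + v_s).
f' = 630 × (338 + 6)/(338 + 48) = 630 × 344/386 ≈ 561 Hz.

561 Hz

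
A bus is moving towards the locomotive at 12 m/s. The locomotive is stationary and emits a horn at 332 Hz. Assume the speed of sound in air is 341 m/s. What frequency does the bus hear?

Moving observer, stationary source: f' = f · (v + v_o)/v.
f' = 332 × (341 + 12)/341 = 332 × 353/341 ≈ 344 Hz.

344 Hz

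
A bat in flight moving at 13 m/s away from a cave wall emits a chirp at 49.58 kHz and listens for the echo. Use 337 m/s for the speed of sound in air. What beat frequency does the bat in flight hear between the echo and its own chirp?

The cave wall receives the sound from a moving source: f₁ = f₀ · v/(v + v_e) = 49.58 × 337/350 ≈ 47.74 kHz.
On the return leg the bat in flight is a moving observer: f₂ = f₁ · (v − v_e)/v = 47.74 × 324/337 ≈ 45.90 kHz.
Equivalently f₂ = f₀ · (v − v_e)/(v + v_e).
Beat against the emitted tone (with f₀ = 49580 Hz): |f₂ − f₀| = 2v_e·f₀/(v + v_e) = 2 × 13 × 49580/350 ≈ 3683 Hz.

3683 Hz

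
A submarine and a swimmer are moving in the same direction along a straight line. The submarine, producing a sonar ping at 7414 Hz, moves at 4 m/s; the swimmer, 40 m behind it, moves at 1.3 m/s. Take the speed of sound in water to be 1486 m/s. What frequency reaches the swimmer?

7401 Hz

The swimmer is behind, so the submarine is moving away from it while the swimmer is moving toward the submarine.
General Doppler shift: f' = f · (v + v_o)/(v + v_s).
f' = 7414 × (1486 + 1.3)/(1486 + 4) = 7414 × 1487.3/1490 ≈ 7401 Hz.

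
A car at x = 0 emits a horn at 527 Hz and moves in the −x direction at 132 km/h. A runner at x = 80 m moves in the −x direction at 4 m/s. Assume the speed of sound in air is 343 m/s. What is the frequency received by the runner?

132 km/h = 36.67 m/s.
The observer lies on the +x side, so the source is heading away from the observer and the observer is heading toward the source.
Both move, so f' = f · (v + v_o)/(v + v_s).
f' = 527 × (343 + 4)/(343 + 36.67) = 527 × 347/379.67 ≈ 482 Hz.

482 Hz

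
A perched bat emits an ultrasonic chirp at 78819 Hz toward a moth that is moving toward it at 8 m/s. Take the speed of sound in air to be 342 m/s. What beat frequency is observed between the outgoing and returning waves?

At the moth (a moving observer), f₁ = f₀ · (v + u)/v = 78819 × 350/342 ≈ 80663 Hz.
The reflection then acts as a moving source: f₂ = f₁ · v/(v − u) ≈ 82595 Hz.
Equivalently f₂ = f₀ · (v + u)/(v − u).
Beat frequency: |f₂ − f₀| = 2u·f₀/(v − u) = 2 × 8 × 78819/334 ≈ 3776 Hz.

3776 Hz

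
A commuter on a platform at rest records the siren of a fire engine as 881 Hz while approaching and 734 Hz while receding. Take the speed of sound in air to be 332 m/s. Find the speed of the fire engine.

30 m/s

f₁/f₂ = (v + v_s)/(v − v_s), so v_s = v · (f₁ − f₂)/(f₁ + f₂).
v_s = 332 × (881 − 734)/(881 + 734) = 332 × 147/1615 ≈ 30 m/s.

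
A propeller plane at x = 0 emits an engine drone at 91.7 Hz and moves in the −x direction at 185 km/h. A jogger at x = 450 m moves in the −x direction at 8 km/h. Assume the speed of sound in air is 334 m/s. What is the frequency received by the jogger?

185 km/h = 51.39 m/s; 8 km/h = 2.222 m/s.
The observer lies on the +x side, so the source is heading away from the observer and the observer is heading toward the source.
General Doppler shift: f' = f · (v + v_o)/(v + v_s).
f' = 91.7 × (334 + 2.222)/(334 + 51.39) = 91.7 × 336.22/385.39 ≈ 80 Hz.

80 Hz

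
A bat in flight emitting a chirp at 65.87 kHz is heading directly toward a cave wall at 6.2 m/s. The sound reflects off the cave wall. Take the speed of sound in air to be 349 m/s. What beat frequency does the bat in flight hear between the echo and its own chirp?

The cave wall receives the sound from a moving source: f₁ = f₀ · v/(v − v_e) = 65.87 × 349/342.8 ≈ 67.06 kHz.
On the return leg the bat in flight is a moving observer: f₂ = f₁ · (v + v_e)/v = 67.06 × 355.2/349 ≈ 68.25 kHz.
Beat against the emitted tone (with f₀ = 65870 Hz): |f₂ − f₀| = 2v_e·f₀/(v − v_e) = 2 × 6.2 × 65870/342.8 ≈ 2383 Hz.

2383 Hz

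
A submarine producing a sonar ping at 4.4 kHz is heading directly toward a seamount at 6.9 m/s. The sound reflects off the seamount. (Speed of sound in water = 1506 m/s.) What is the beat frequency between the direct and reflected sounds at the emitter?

40.5 Hz

The seamount receives the sound from a moving source: f₁ = f₀ · v/(v − v_e) = 4.4 × 1506/1499.1 ≈ 4.4203 kHz.
On the return leg the submarine is a moving observer: f₂ = f₁ · (v + v_e)/v = 4.4203 × 1512.9/1506 ≈ 4.4405 kHz.
Equivalently f₂ = f₀ · (v + v_e)/(v − v_e).
Beat against the emitted tone (with f₀ = 4400 Hz): |f₂ − f₀| = 2v_e·f₀/(v − v_e) = 2 × 6.9 × 4400/1499.1 ≈ 40.5 Hz.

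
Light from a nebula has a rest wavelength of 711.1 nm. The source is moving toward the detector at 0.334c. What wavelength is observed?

502.4 nm

Relativistic Doppler for wavelength: λ' = λ₀ · √((1 − β)/(1 + β)).
λ' = 711.1 × √(0.6660/1.3340) = 711.1 × 0.70658 ≈ 502.4 nm.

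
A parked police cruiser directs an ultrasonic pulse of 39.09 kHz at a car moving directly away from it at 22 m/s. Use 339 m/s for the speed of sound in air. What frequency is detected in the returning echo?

34.3 kHz

The car first receives the wave as a moving observer: f₁ = f₀ · (v − u)/v = 39.09 × (339 − 22)/339 ≈ 36.6 kHz.
On reflection it acts as a source moving away from the stationary detector: f₂ = f₁ · v/(v + u) = 36.6 × 339/361 ≈ 34.3 kHz.
Equivalently f₂ = f₀ · (v − u)/(v + u).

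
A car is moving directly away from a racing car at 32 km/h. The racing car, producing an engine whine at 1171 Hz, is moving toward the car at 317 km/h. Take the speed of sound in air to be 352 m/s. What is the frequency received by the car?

1522 Hz

317 km/h = 88.06 m/s; 32 km/h = 8.889 m/s.
General Doppler shift: f' = f · (v − v_o)/(v − v_s).
f' = 1171 × (352 − 8.889)/(352 − 88.06) = 1171 × 343.11/263.94 ≈ 1522 Hz.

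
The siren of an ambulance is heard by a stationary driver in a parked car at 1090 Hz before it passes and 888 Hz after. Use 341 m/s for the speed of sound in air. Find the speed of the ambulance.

35 m/s

f₁/f₂ = (v + v_s)/(v − v_s), so v_s = v · (f₁ − f₂)/(f₁ + f₂).
v_s = 341 × (1090 − 888)/(1090 + 888) = 341 × 202/1978 ≈ 35 m/s.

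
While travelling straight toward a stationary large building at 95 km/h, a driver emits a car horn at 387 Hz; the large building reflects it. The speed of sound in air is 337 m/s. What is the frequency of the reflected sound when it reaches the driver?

453 Hz

95 km/h = 26.39 m/s.
The large building receives the sound from a moving source: f₁ = f₀ · v/(v − v_e) = 387 × 337/310.61 ≈ 420 Hz.
On the return leg the driver is a moving observer: f₂ = f₁ · (v + v_e)/v = 420 × 363.39/337 ≈ 453 Hz.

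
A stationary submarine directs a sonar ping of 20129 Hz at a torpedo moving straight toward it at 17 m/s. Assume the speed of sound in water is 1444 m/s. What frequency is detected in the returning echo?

At the torpedo (a moving observer), f₁ = f₀ · (v + u)/v = 20129 × 1461/1444 ≈ 20366 Hz.
The reflection then acts as a moving source: f₂ = f₁ · v/(v − u) ≈ 20609 Hz.

20609 Hz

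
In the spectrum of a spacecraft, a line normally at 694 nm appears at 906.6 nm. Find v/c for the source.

0.261

λ'/λ₀ = 1.3063 > 1 (redshift), so the source is receding.
λ'/λ₀ = √((1 + β)/(1 − β)) for a receding source ⇒ β = (r² − 1)/(r² + 1) with r = λ'/λ₀.
β = (1.7065 − 1)/(1.7065 + 1) ≈ 0.261.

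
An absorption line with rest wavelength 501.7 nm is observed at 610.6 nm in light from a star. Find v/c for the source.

λ'/λ₀ = 1.2171 > 1 (redshift), so the source is receding.
λ'/λ₀ = √((1 + β)/(1 − β)) for a receding source ⇒ β = (r² − 1)/(r² + 1) with r = λ'/λ₀.
β = (1.4812 − 1)/(1.4812 + 1) ≈ 0.194.

0.194c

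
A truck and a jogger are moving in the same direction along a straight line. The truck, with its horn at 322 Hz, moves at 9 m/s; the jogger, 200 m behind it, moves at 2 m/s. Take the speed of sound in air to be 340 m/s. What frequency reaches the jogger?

316 Hz

The jogger is behind, so the truck is moving away from it while the jogger is moving toward the truck.
With source receding and observer approaching, f' = f · (v + v_o)/(v + v_s).
f' = 322 × (340 + 2)/(340 + 9) = 322 × 342/349 ≈ 316 Hz.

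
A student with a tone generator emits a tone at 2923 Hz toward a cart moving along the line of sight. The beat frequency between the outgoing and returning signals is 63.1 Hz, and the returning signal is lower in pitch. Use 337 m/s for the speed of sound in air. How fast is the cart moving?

3.7 m/s

Double Doppler shift off a moving reflector: f₂ = f₀ · (v + u)/(v − u) (u > 0 toward emitter).
Returning signal is lower, so f₂ = f₀ − Δf = 2923 − 63.1 = 2859.9 Hz.
Rearranging, u = v · (f₂ − f₀)/(f₂ + f₀) = 337 × -63.1/5782.9 ≈ -3.7 m/s.
So the cart is moving at 3.7 m/s away from the emitter.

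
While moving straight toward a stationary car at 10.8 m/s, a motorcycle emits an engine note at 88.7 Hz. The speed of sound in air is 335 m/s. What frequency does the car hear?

92 Hz

With the source moving toward a stationary observer, f' = f · v/(v − v_s).
f' = 88.7 × 335/(335 − 10.8) = 88.7 × 335/324.2 ≈ 92 Hz.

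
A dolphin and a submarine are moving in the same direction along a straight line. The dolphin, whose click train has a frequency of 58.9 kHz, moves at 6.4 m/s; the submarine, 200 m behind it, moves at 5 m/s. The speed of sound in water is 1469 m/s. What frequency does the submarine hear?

58.8 kHz

The submarine is behind, so the dolphin is moving away from it while the submarine is moving toward the dolphin.
General Doppler shift: f' = f · (v + v_o)/(v + v_s).
f' = 58.9 × (1469 + 5)/(1469 + 6.4) = 58.9 × 1474/1475.4 ≈ 58.8 kHz.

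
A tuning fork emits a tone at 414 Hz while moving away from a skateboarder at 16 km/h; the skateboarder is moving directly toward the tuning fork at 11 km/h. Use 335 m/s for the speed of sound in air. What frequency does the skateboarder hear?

412 Hz

16 km/h = 4.444 m/s; 11 km/h = 3.056 m/s.
General Doppler shift: f' = f · (v + v_o)/(v + v_s).
f' = 414 × (335 + 3.056)/(335 + 4.444) = 414 × 338.06/339.44 ≈ 412 Hz.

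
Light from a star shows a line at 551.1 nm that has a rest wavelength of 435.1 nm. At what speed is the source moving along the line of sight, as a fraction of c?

λ'/λ₀ = 1.2666 > 1 (redshift), so the source is receding.
λ'/λ₀ = √((1 + β)/(1 − β)) for a receding source ⇒ β = (r² − 1)/(r² + 1) with r = λ'/λ₀.
β = (1.6043 − 1)/(1.6043 + 1) ≈ 0.232.

0.232c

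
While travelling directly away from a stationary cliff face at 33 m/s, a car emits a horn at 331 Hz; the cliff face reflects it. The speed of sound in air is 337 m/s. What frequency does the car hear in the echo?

272 Hz

The cliff face receives the sound from a moving source: f₁ = f₀ · v/(v + v_e) = 331 × 337/370 ≈ 301 Hz.
On the return leg the car is a moving observer: f₂ = f₁ · (v − v_e)/v = 301 × 304/337 ≈ 272 Hz.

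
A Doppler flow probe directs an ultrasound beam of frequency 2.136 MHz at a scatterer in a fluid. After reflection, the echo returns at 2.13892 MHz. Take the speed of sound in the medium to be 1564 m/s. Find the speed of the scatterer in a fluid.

Double Doppler shift off a moving reflector: f₂ = f₀ · (v + u)/(v − u) (u > 0 toward emitter).
Rearranging, u = v · (f₂ − f₀)/(f₂ + f₀) = 1564 × 0.00292/4.27492 ≈ 1.07 m/s.
So the scatterer in a fluid is moving at 1.07 m/s toward the emitter.

1.07 m/s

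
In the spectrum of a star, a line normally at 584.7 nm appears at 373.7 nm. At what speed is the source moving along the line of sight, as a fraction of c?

0.420

λ'/λ₀ = 0.6391 < 1 (blueshift), so the source is approaching.
λ'/λ₀ = √((1 − β)/(1 + β)) for an approaching source ⇒ β = (1 − r²)/(1 + r²) with r = λ'/λ₀.
β = (1 − 0.4085)/(1 + 0.4085) ≈ 0.420.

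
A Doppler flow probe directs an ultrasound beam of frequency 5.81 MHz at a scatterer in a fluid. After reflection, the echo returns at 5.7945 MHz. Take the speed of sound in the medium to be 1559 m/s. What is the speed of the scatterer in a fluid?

Double Doppler shift off a moving reflector: f₂ = f₀ · (v + u)/(v − u) (u > 0 toward emitter).
Rearranging, u = v · (f₂ − f₀)/(f₂ + f₀) = 1559 × -0.0155/11.6045 ≈ -2.08 m/s.
So the scatterer in a fluid is moving at 2.08 m/s away from the emitter.

2.08 m/s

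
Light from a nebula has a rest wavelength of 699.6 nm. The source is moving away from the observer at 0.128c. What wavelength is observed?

795.7 nm

Relativistic Doppler for wavelength: λ' = λ₀ · √((1 + β)/(1 − β)).
λ' = 699.6 × √(1.1280/0.8720) = 699.6 × 1.13736 ≈ 795.7 nm.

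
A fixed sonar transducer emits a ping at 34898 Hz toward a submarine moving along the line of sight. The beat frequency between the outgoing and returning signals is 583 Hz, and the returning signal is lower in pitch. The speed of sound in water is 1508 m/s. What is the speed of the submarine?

Double Doppler shift off a moving reflector: f₂ = f₀ · (v + u)/(v − u) (u > 0 toward emitter).
Returning signal is lower, so f₂ = f₀ − Δf = 34898 − 583 = 34315 Hz.
Rearranging, u = v · (f₂ − f₀)/(f₂ + f₀) = 1508 × -583/69213 ≈ -12.7 m/s.
So the submarine is moving at 12.7 m/s away from the emitter.

12.7 m/s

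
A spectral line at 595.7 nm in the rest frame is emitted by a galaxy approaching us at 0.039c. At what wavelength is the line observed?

572.9 nm

Relativistic Doppler for wavelength: λ' = λ₀ · √((1 − β)/(1 + β)).
λ' = 595.7 × √(0.9610/1.0390) = 595.7 × 0.96173 ≈ 572.9 nm.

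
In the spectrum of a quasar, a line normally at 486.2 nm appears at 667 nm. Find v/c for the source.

0.306

λ'/λ₀ = 1.3719 > 1 (redshift), so the source is receding.
λ'/λ₀ = √((1 + β)/(1 − β)) for a receding source ⇒ β = (r² − 1)/(r² + 1) with r = λ'/λ₀.
β = (1.8820 − 1)/(1.8820 + 1) ≈ 0.306.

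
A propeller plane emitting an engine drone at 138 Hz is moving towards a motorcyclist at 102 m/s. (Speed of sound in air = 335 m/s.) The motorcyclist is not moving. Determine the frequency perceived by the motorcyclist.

Only the source moves, toward the listener, so f' = f · v/(v − v_s).
f' = 138 × 335/(335 − 102) = 138 × 335/233 ≈ 198 Hz.

198 Hz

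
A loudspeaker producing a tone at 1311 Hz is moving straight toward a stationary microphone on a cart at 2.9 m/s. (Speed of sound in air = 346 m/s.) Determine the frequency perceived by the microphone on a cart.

1322 Hz

Moving source, stationary observer: f' = f · v/(v − v_s) since the source is approaching.
f' = 1311 × 346/(346 − 2.9) = 1311 × 346/343.1 ≈ 1322 Hz.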